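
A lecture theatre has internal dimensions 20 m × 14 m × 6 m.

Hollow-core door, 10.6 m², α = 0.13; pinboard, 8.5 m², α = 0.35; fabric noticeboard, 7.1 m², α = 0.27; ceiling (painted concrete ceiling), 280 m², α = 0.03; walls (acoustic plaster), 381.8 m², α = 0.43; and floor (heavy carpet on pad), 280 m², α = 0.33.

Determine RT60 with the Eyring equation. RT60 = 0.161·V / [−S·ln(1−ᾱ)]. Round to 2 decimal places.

0.85 s

S = Σ Sᵢ = 968.0 m².
Σ(Sᵢαᵢ) = 10.6·0.13 + 8.5·0.35 + 7.1·0.27 + 280·0.03 + 381.8·0.43 + 280·0.33 = 271.244.
Mean coefficient ᾱ = A/S = 0.2802.
Eyring denominator: −S ln(1−ᾱ) = 318.261.
V = 20 × 14 × 6 = 1680 m³.
T = 0.161·V/[−S·ln(1−ᾱ)] = 0.161·1680/318.261 = 0.85 s.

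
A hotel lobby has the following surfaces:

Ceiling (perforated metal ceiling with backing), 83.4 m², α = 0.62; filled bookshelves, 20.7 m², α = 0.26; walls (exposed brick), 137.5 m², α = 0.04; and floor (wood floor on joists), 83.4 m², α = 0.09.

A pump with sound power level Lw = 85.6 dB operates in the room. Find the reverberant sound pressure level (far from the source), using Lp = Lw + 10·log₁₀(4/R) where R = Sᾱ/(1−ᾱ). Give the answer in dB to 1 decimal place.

A = 70.096 sabins; S = 325.0 m².
ᾱ = 0.2157, so room constant R = A/(1−ᾱ) = 89.374 m².
Lp = 85.6 + 10·log₁₀(4/89.374) = 85.6 + (-13.49) = 72.1 dB.

72.1 dB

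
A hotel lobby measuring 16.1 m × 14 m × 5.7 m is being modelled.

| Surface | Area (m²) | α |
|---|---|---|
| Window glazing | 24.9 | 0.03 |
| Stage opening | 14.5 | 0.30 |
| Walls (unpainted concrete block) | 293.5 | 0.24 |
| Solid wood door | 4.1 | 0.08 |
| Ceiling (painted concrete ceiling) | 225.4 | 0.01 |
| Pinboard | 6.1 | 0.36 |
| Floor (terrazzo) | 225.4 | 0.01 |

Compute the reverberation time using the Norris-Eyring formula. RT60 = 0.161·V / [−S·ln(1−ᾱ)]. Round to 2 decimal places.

Total surface area S = 24.9 + 14.5 + 293.5 + 4.1 + 225.4 + 6.1 + 225.4 = 793.9 m².
Σ(Sᵢαᵢ) = 24.9×0.03 + 14.5×0.30 + 293.5×0.24 + 4.1×0.08 + 225.4×0.01 + 6.1×0.36 + 225.4×0.01 = 82.569.
ᾱ = 82.569 / 793.9 = 0.1040.
−S·ln(1−ᾱ) = −793.9 × ln(1 − 0.1040) = 87.182.
V = 16.1 × 14 × 5.7 = 1284.78 m³.
T = 0.161·V/[−S·ln(1−ᾱ)] = 0.161·1284.78/87.182 = 2.37 s.

2.37 sec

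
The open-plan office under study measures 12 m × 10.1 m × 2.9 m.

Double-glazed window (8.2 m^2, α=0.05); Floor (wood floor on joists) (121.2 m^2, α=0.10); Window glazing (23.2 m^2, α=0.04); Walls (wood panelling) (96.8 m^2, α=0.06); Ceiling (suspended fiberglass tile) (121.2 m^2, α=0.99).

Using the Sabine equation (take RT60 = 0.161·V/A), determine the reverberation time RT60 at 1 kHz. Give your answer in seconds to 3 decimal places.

0.406 s

A = Σ Sᵢαᵢ = 8.2*0.05 + 121.2*0.10 + 23.2*0.04 + 96.8*0.06 + 121.2*0.99 = 139.254 sabins.
Volume V = 12 × 10.1 × 2.9 = 351.48 m³.
RT60 = 0.161 · V / A = 0.161 × 351.48 / 139.254 = 0.406 s.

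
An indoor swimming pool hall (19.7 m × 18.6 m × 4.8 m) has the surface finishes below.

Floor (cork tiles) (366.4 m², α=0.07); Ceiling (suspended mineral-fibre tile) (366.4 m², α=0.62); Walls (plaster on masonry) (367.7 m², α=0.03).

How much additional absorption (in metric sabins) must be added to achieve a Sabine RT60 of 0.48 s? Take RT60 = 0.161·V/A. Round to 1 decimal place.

Total absorption A₁ = 366.4*0.07 + 366.4*0.62 + 367.7*0.03
  = 25.648 + 227.168 + 11.031 = 263.847 m² sabins.
Target A₂ = 0.161·1758.816/0.48 = 589.936 sabins (V = 1758.816 m³).
ΔA = A₂ − A₁ = 589.936 − 263.847 = 326.1 sabins.

326.1 sabins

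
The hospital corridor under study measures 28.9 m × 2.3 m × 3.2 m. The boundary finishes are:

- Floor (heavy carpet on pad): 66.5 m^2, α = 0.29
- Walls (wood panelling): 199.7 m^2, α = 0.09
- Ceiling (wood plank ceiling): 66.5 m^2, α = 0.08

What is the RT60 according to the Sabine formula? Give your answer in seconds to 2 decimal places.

Total absorption A = 66.5·0.29 + 199.7·0.09 + 66.5·0.08
  = 19.285 + 17.973 + 5.320 = 42.578 m^2 sabins.
Volume V = 28.9 × 2.3 × 3.2 = 212.704 m³.
RT60 = 0.161 · V / A = 0.161 × 212.704 / 42.578 = 0.80 s.

0.80 seconds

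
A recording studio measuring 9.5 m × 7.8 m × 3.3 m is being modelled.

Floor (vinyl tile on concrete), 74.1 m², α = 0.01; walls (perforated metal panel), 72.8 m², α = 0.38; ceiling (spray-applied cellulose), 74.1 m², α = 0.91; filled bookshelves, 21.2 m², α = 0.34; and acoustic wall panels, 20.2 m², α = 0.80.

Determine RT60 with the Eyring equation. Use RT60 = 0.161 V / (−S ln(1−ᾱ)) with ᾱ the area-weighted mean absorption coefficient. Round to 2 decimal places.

Total surface area S = 74.1 + 72.8 + 74.1 + 21.2 + 20.2 = 262.4 m².
Σ(Sᵢαᵢ) = 74.1×0.01 + 72.8×0.38 + 74.1×0.91 + 21.2×0.34 + 20.2×0.80 = 119.204.
Mean coefficient ᾱ = A/S = 0.4543.
−S·ln(1−ᾱ) = −262.4 × ln(1 − 0.4543) = 158.932.
V = 9.5 × 7.8 × 3.3 = 244.53 m³.
RT60 = 0.161 × 244.53 / 158.932 = 0.25 s.

0.25 sec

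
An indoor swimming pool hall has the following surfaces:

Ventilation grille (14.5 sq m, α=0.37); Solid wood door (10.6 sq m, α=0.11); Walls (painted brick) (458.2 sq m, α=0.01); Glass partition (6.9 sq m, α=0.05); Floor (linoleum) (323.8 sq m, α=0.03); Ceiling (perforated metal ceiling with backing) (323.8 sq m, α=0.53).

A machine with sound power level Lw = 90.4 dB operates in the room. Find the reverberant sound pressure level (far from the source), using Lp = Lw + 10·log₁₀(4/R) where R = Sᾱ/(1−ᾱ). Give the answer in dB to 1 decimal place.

A = 192.786 sabins; S = 1137.8 sq m.
ᾱ = 0.1694, so room constant R = A/(1−ᾱ) = 232.105 sq m.
Lp = 90.4 + 10·log₁₀(4/232.105) = 90.4 + (-17.64) = 72.8 dB.

72.8 dB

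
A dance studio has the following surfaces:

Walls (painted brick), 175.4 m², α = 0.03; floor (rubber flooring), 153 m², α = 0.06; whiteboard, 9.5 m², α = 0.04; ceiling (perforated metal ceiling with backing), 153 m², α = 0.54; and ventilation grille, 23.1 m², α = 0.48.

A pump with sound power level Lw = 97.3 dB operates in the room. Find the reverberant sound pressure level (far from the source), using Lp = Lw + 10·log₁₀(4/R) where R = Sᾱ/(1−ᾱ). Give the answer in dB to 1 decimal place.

81.9 dB

A = 108.530 sabins; S = 514.0 m².
ᾱ = 108.530/514.0 = 0.2111; R = Sᾱ/(1−ᾱ) = 108.530/(1−0.2111) = 137.571 m².
Lp = Lw + 10 log₁₀(4/R) = 97.3 -15.36 = 81.9 dB.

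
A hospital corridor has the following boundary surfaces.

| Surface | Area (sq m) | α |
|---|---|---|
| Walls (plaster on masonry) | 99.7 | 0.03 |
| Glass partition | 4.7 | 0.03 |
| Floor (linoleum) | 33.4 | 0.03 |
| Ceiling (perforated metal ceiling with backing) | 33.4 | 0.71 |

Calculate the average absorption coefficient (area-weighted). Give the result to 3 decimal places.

S = Σ Sᵢ = 99.7 + 4.7 + 33.4 + 33.4 = 171.2 sq m.
Σ(Sᵢαᵢ) = 99.7×0.03 + 4.7×0.03 + 33.4×0.03 + 33.4×0.71 = 27.848.
ᾱ = 27.848 / 171.2 = 0.163.

0.163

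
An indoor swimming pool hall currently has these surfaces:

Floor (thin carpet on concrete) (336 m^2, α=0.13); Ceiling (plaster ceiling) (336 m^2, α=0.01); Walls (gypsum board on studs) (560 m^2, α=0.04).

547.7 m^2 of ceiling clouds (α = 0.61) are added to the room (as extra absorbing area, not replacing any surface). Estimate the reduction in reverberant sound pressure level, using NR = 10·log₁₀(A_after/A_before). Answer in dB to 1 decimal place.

7.6 dB

Summing Sᵢαᵢ: 43.680 + 3.360 + 22.400 → A_before = 69.440 sabins.
Added absorption = 547.7 × 0.61 = 334.097 sabins.
A_after = 69.440 + 334.097 = 403.537 sabins.
NR = 10·log₁₀(403.537/69.440) = 7.6 dB.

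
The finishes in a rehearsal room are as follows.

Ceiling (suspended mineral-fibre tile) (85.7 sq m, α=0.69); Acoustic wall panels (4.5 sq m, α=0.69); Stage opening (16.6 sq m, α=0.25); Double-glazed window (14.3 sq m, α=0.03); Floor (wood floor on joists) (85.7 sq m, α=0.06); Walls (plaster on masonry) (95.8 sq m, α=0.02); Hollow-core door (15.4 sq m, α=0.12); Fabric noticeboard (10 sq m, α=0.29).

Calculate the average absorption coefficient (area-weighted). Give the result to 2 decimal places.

S = Σ Sᵢ = 85.7 + 4.5 + 16.6 + 14.3 + 85.7 + 95.8 + 15.4 + 10 = 328.0 sq m.
A = 85.7×0.69 + 4.5×0.69 + 16.6×0.25 + 14.3×0.03 + 85.7×0.06 + 95.8×0.02 + 15.4×0.12 + 10×0.29 = 78.623 sabins.
ᾱ = A/S = 0.24.

0.24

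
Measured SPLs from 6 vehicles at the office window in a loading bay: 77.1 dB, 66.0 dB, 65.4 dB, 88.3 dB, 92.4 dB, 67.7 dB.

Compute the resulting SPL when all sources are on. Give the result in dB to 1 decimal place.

93.9 dB

Σ 10^(Lᵢ/10) = 2.479e+09.
L_total = 10·log₁₀(2.479e+09) = 93.9 dB.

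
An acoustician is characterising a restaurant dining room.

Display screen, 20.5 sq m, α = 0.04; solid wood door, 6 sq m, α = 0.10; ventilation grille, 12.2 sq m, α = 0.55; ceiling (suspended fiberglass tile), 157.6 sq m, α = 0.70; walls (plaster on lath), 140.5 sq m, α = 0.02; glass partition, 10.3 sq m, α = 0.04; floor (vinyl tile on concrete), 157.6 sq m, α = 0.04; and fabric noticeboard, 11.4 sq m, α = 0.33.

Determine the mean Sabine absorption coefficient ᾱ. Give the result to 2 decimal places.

Total surface area S = 516.1 sq m.
A = 20.5×0.04 + 6×0.10 + 12.2×0.55 + 157.6×0.70 + 140.5×0.02 + 10.3×0.04 + 157.6×0.04 + 11.4×0.33 = 131.738 sabins.
ᾱ = A/S = 0.26.

0.26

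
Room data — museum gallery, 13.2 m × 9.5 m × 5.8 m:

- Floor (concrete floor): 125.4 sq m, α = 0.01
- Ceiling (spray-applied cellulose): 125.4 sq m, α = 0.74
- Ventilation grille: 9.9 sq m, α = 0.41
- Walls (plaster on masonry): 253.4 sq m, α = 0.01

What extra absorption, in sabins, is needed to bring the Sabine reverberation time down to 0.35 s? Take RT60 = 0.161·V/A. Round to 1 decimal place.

Total absorption A₁ = 125.4×0.01 + 125.4×0.74 + 9.9×0.41 + 253.4×0.01
  = 1.254 + 92.796 + 4.059 + 2.534 = 100.643 sq m sabins.
V = 727.32 m³. Required absorption A₂ = 0.161 × 727.32 / 0.35 = 334.567 sabins.
Additional absorption ΔA = 334.567 − 100.643 = 233.9 sabins.

233.9 sabins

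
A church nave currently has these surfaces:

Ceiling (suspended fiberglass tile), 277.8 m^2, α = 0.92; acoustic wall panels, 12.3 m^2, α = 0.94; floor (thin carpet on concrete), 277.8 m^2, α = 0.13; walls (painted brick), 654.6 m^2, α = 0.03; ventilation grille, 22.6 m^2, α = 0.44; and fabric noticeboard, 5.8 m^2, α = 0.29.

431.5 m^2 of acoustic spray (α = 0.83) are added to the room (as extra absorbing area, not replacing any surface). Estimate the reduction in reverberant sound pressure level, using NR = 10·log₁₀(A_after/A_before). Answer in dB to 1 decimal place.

Equivalent absorption area: A_before = 277.8*0.92 + 12.3*0.94 + 277.8*0.13 + 654.6*0.03 + 22.6*0.44 + 5.8*0.29 = 334.516 m^2.
Added absorption = 431.5 × 0.83 = 358.145 sabins.
New total A_after = 692.661 sabins.
Reduction = 10 log₁₀(A_after/A_before) = 10 log₁₀(2.0706) = 3.2 dB.

3.2 dB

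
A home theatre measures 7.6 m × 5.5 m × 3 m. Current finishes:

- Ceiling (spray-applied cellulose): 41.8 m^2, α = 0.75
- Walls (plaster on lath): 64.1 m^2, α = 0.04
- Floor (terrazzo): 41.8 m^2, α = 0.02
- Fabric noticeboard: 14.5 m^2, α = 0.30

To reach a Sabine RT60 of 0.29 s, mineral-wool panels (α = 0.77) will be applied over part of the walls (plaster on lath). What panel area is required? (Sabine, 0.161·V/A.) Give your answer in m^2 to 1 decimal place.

41.8

Equivalent absorption area: A₁ = 41.8*0.75 + 64.1*0.04 + 41.8*0.02 + 14.5*0.30 = 39.100 m^2.
V = 125.4 m³. Target absorption A₂ = 0.161 × 125.4 / 0.29 = 69.619 sabins.
Absorption to add: 69.619 − 39.100 = 30.519 sabins.
Each m^2 of panel replacing the walls (plaster on lath) adds (0.77 − 0.04) = 0.73 sabins.
Area = ΔA/Δα = 30.519/0.73 = 41.8 m^2.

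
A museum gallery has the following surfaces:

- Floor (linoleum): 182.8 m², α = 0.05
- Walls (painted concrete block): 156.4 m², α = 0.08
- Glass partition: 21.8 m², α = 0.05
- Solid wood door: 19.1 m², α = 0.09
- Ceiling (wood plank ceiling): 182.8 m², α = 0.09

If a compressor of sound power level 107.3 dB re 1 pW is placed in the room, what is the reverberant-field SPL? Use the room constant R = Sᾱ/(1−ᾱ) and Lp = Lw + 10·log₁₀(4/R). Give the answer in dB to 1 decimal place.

Σ(Sᵢαᵢ) = 182.8·0.05 + 156.4·0.08 + 21.8·0.05 + 19.1·0.09 + 182.8·0.09 = 40.913; total area S = 562.9 m².
ᾱ = 40.913/562.9 = 0.0727; R = Sᾱ/(1−ᾱ) = 40.913/(1−0.0727) = 44.121 m².
Lp = 107.3 + 10·log₁₀(4/44.121) = 107.3 + (-10.43) = 96.9 dB.

96.9 dB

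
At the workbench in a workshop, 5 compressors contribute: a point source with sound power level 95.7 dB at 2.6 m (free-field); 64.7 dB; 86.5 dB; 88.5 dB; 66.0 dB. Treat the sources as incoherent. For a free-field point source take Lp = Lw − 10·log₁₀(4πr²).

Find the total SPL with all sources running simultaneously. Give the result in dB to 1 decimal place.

Source at 2.6 m: Lp = 95.7 − 10·log₁₀(4π·2.6²) = 95.7 − 10·log₁₀(84.949) = 76.4 dB.
Sum in the linear (power) domain: Σ 10^(Lᵢ/10) = 10^(76.4/10) + 10^(64.7/10) + 10^(86.5/10) + 10^(88.5/10) + 10^(66.0/10) = 1.205e+09.
Combined level = 10 log₁₀(1.205e+09) = 90.8 dB.

90.8 dB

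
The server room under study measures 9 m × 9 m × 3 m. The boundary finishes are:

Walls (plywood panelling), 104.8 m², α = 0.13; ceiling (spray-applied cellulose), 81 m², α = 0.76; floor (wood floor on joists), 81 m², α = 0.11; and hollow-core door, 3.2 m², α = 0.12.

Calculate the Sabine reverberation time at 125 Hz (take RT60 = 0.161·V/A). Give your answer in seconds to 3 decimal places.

0.463 seconds

A = Σ Sᵢαᵢ = 104.8·0.13 + 81·0.76 + 81·0.11 + 3.2·0.12 = 84.478 sabins.
Volume V = 9 × 9 × 3 = 243 m³.
Sabine: RT60 = 0.161 × 243 / 84.478 = 0.463 s.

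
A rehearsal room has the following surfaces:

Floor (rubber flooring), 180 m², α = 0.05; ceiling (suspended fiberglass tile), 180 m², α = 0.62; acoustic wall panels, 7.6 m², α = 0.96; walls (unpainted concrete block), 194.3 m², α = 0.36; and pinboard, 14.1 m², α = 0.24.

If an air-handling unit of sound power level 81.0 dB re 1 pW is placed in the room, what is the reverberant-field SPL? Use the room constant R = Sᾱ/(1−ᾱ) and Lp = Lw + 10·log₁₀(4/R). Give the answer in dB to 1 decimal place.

62.1 dB

A = 201.228 sabins; S = 576.0 m².
ᾱ = 0.3494, so room constant R = A/(1−ᾱ) = 309.296 m².
Lp = 81.0 + 10·log₁₀(4/309.296) = 81.0 + (-18.88) = 62.1 dB.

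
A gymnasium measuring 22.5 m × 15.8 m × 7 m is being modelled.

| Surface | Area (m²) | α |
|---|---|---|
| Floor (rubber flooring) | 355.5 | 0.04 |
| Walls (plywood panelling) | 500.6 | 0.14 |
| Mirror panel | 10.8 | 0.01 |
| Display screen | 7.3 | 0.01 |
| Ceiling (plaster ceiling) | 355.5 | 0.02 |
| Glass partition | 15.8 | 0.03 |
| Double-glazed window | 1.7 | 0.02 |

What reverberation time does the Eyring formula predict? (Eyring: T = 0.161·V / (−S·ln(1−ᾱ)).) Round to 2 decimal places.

Total surface area S = 355.5 + 500.6 + 10.8 + 7.3 + 355.5 + 15.8 + 1.7 = 1247.2 m².
Σ(Sᵢαᵢ) = 355.5×0.04 + 500.6×0.14 + 10.8×0.01 + 7.3×0.01 + 355.5×0.02 + 15.8×0.03 + 1.7×0.02 = 92.103.
ᾱ = 92.103 / 1247.2 = 0.0738.
Eyring denominator: −S ln(1−ᾱ) = 95.617.
V = 22.5 × 15.8 × 7 = 2488.5 m³.
RT60 = 0.161 × 2488.5 / 95.617 = 4.19 s.

4.19 seconds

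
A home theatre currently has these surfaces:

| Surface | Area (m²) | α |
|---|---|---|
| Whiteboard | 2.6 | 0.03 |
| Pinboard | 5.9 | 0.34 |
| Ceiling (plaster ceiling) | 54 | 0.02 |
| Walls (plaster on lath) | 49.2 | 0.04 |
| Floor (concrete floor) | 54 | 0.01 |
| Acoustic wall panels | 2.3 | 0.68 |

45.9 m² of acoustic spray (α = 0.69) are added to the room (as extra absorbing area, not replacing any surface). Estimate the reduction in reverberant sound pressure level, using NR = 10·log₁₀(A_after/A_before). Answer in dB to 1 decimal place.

7.3 dB

Summing Sᵢαᵢ: 0.078 + 2.006 + 1.080 + 1.968 + 0.540 + 1.564 → A_before = 7.236 sabins.
Added absorption = 45.9 × 0.69 = 31.671 sabins.
New total A_after = 38.907 sabins.
NR = 10·log₁₀(38.907/7.236) = 7.3 dB.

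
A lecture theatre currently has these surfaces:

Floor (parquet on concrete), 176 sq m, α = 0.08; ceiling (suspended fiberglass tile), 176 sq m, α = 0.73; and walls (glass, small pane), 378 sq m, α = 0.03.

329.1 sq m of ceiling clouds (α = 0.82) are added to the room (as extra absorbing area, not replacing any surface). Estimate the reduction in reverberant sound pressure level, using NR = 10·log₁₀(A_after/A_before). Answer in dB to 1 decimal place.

4.4 dB

Total absorption A_before = 176·0.08 + 176·0.73 + 378·0.03
  = 14.080 + 128.480 + 11.340 = 153.900 sq m sabins.
Treatment contributes 329.1·0.82 = 269.862 sabins.
New total A_after = 423.762 sabins.
Reduction = 10 log₁₀(A_after/A_before) = 10 log₁₀(2.7535) = 4.4 dB.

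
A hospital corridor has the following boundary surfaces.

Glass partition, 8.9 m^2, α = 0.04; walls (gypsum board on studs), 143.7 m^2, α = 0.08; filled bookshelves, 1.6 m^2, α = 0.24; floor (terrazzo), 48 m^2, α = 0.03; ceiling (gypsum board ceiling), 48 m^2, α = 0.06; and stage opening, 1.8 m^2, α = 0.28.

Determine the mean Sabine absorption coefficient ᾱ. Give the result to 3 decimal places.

S = Σ Sᵢ = 8.9 + 143.7 + 1.6 + 48 + 48 + 1.8 = 252.0 m^2.
Weighted sum Σ Sα = 17.060.
ᾱ = A/S = 0.068.

0.068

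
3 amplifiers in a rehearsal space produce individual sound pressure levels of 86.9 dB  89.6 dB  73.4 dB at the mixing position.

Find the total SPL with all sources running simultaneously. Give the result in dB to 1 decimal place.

91.5 dB

Sum in the linear (power) domain: Σ 10^(Lᵢ/10) = 10^(86.9/10) + 10^(89.6/10) + 10^(73.4/10) = 1.424e+09.
L_total = 10·log₁₀(1.424e+09) = 91.5 dB.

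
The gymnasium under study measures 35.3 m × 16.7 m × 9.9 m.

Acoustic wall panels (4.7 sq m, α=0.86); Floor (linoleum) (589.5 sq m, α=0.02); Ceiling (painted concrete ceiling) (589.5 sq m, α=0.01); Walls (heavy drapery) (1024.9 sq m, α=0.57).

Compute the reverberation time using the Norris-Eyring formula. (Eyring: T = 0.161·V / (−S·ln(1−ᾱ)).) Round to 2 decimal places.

1.33 sec

S = Σ Sᵢ = 2208.6 sq m.
Σ(Sᵢαᵢ) = 4.7·0.86 + 589.5·0.02 + 589.5·0.01 + 1024.9·0.57 = 605.920.
ᾱ = 605.920 / 2208.6 = 0.2743.
Eyring denominator: −S ln(1−ᾱ) = 708.118.
V = 35.3 × 16.7 × 9.9 = 5836.149 m³.
RT60 = 0.161 × 5836.149 / 708.118 = 1.33 s.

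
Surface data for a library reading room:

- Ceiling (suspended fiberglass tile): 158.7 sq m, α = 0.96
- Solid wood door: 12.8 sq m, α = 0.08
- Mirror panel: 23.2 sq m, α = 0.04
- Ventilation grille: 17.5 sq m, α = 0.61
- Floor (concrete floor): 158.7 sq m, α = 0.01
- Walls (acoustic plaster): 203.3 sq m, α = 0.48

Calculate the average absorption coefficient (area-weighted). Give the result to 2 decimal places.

Total surface area S = 574.2 sq m.
A = 158.7*0.96 + 12.8*0.08 + 23.2*0.04 + 17.5*0.61 + 158.7*0.01 + 203.3*0.48 = 264.150 sabins.
ᾱ = 264.150 / 574.2 = 0.46.

0.46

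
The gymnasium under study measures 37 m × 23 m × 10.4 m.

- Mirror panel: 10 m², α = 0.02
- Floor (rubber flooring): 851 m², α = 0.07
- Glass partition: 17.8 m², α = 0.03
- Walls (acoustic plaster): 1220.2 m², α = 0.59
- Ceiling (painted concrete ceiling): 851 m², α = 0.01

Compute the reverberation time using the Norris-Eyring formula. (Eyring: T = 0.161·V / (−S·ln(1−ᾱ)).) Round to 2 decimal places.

1.55 sec

S = Σ Sᵢ = 2950.0 m².
Σ(Sᵢαᵢ) = 10·0.02 + 851·0.07 + 17.8·0.03 + 1220.2·0.59 + 851·0.01 = 788.732.
Mean coefficient ᾱ = A/S = 0.2674.
−S·ln(1−ᾱ) = −2950.0 × ln(1 − 0.2674) = 917.909.
V = 37 × 23 × 10.4 = 8850.4 m³.
RT60 = 0.161 × 8850.4 / 917.909 = 1.55 s.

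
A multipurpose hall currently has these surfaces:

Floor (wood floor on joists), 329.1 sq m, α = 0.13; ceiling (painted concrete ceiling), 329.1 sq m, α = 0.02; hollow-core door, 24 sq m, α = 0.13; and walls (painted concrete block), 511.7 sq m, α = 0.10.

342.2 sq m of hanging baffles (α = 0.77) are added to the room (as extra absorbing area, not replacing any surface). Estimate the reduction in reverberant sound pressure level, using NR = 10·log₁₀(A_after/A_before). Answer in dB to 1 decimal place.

Equivalent absorption area: A_before = 329.1·0.13 + 329.1·0.02 + 24·0.13 + 511.7·0.10 = 103.655 sq m.
Treatment contributes 342.2·0.77 = 263.494 sabins.
New total A_after = 367.149 sabins.
NR = 10·log₁₀(367.149/103.655) = 5.5 dB.

5.5 dB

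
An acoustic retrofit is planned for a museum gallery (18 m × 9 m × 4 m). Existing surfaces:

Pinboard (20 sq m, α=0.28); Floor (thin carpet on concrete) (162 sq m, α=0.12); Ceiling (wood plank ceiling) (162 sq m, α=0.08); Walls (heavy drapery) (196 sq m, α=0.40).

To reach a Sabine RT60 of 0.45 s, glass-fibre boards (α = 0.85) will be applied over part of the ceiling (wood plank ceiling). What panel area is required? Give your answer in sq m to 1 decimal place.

Total absorption A₁ = 20×0.28 + 162×0.12 + 162×0.08 + 196×0.40
  = 5.600 + 19.440 + 12.960 + 78.400 = 116.400 sq m sabins.
Required A₂ = 0.161·648/0.45 = 231.840 sabins.
Absorption to add: 231.840 − 116.400 = 115.440 sabins.
Net gain per sq m: Δα = 0.85 − 0.08 = 0.77.
Area = ΔA/Δα = 115.440/0.77 = 149.9 sq m.

149.9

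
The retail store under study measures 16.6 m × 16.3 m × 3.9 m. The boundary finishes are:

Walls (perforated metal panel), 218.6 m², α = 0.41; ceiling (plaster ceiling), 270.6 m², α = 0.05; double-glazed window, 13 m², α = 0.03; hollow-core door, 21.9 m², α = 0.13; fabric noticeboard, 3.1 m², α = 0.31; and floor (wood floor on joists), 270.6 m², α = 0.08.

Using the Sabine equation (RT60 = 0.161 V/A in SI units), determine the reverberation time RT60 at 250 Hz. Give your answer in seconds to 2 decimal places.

Summing Sᵢαᵢ: 89.626 + 13.530 + 0.390 + 2.847 + 0.961 + 21.648 → A = 129.002 sabins.
V = 16.6·16.3·3.9 = 1055.262 m³.
T = 0.161 V/A = 0.161·1055.262/129.002 = 1.32 s.

1.32 sec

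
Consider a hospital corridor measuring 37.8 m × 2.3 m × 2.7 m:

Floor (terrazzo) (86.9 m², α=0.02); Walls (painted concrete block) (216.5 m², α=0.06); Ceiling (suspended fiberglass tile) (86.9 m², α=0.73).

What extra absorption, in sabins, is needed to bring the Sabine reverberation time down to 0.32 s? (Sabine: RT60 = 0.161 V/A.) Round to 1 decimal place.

39.9 sabins

Summing Sᵢαᵢ: 1.738 + 12.990 + 63.437 → A₁ = 78.165 sabins.
V = 234.738 m³. Required absorption A₂ = 0.161 × 234.738 / 0.32 = 118.103 sabins.
ΔA = A₂ − A₁ = 118.103 − 78.165 = 39.9 sabins.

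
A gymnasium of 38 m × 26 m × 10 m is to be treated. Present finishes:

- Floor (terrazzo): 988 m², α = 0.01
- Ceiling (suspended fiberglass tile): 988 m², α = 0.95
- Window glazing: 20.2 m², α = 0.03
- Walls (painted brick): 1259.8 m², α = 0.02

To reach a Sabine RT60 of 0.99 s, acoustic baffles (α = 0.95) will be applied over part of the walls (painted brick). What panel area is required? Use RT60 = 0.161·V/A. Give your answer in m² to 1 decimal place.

680.1

Total absorption A₁ = 988·0.01 + 988·0.95 + 20.2·0.03 + 1259.8·0.02
  = 9.880 + 938.600 + 0.606 + 25.196 = 974.282 m² sabins.
Required A₂ = 0.161·9880/0.99 = 1606.747 sabins.
ΔA needed = 1606.747 − 974.282 = 632.465 sabins.
Each m² of panel replacing the walls (painted brick) adds (0.95 − 0.02) = 0.93 sabins.
Area = ΔA/Δα = 632.465/0.93 = 680.1 m².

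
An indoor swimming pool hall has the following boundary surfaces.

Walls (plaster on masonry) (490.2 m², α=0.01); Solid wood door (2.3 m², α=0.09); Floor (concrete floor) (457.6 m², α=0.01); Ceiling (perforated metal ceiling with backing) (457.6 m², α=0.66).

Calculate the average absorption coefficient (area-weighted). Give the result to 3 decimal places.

0.221

Total surface area S = 1407.7 m².
Weighted sum Σ Sα = 311.701.
ᾱ = 311.701 / 1407.7 = 0.221.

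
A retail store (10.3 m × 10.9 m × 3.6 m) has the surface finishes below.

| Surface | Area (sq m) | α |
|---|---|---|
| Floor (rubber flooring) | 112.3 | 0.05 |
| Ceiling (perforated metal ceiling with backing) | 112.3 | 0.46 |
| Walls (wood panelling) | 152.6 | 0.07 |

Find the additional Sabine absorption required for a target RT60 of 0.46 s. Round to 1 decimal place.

73.5 sabins

Total absorption A₁ = 112.3·0.05 + 112.3·0.46 + 152.6·0.07
  = 5.615 + 51.658 + 10.682 = 67.955 sq m sabins.
V = 404.172 m³. Required absorption A₂ = 0.161 × 404.172 / 0.46 = 141.460 sabins.
Additional absorption ΔA = 141.460 − 67.955 = 73.5 sabins.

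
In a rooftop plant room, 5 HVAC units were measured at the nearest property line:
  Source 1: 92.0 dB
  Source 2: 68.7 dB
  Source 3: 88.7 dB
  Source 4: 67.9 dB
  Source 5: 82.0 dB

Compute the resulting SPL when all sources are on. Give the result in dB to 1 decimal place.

Sum in the linear (power) domain: Σ 10^(Lᵢ/10) = 10^(92.0/10) + 10^(68.7/10) + 10^(88.7/10) + 10^(67.9/10) + 10^(82.0/10) = 2.498e+09.
Combined level = 10 log₁₀(2.498e+09) = 94.0 dB.

94.0 dB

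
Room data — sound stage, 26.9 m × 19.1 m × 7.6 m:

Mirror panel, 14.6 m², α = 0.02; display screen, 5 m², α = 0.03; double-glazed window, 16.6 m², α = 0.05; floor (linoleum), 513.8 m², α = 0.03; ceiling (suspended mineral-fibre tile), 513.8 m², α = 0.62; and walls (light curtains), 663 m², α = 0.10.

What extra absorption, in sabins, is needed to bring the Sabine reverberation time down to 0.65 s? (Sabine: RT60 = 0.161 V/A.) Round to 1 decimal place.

565.6 sabins

Total absorption A₁ = 14.6×0.02 + 5×0.03 + 16.6×0.05 + 513.8×0.03 + 513.8×0.62 + 663×0.10
  = 0.292 + 0.150 + 0.830 + 15.414 + 318.556 + 66.300 = 401.542 m² sabins.
For T = 0.65 s, need A₂ = 0.161·V/T = 0.161·3904.804/0.65 = 967.190 sabins.
Additional absorption ΔA = 967.190 − 401.542 = 565.6 sabins.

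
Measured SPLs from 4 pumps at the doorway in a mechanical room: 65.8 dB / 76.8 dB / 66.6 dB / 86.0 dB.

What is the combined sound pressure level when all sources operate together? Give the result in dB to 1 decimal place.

Converting to relative power and adding: 10^(65.8/10) + 10^(76.8/10) + 10^(66.6/10) + 10^(86.0/10) = 4.543e+08.
L_total = 10·log₁₀(4.543e+08) = 86.6 dB.

86.6 dB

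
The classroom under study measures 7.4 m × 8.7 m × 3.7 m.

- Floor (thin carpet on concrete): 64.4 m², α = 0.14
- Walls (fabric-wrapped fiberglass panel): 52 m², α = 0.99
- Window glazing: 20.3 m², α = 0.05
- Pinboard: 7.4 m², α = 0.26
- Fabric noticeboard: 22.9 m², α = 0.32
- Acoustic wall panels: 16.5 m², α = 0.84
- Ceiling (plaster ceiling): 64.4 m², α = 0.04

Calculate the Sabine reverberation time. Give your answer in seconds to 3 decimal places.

A = Σ Sᵢαᵢ = 64.4·0.14 + 52·0.99 + 20.3·0.05 + 7.4·0.26 + 22.9·0.32 + 16.5·0.84 + 64.4·0.04 = 87.199 sabins.
V = 7.4·8.7·3.7 = 238.206 m³.
RT60 = 0.161 · V / A = 0.161 × 238.206 / 87.199 = 0.440 s.

0.440 s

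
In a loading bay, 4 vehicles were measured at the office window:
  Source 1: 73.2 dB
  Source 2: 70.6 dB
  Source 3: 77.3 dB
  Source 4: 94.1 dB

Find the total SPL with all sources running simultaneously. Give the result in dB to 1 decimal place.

94.2 dB

Sum in the linear (power) domain: Σ 10^(Lᵢ/10) = 10^(73.2/10) + 10^(70.6/10) + 10^(77.3/10) + 10^(94.1/10) = 2.656e+09.
Back to dB: 10·log₁₀ Σ = 94.2 dB.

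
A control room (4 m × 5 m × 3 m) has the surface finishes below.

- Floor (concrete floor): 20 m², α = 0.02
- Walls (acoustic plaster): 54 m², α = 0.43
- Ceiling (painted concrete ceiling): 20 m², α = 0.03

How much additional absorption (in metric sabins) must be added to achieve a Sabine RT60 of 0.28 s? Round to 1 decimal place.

10.3 sabins

Total absorption A₁ = 20×0.02 + 54×0.43 + 20×0.03
  = 0.400 + 23.220 + 0.600 = 24.220 m² sabins.
For T = 0.28 s, need A₂ = 0.161·V/T = 0.161·60/0.28 = 34.500 sabins.
ΔA = A₂ − A₁ = 34.500 − 24.220 = 10.3 sabins.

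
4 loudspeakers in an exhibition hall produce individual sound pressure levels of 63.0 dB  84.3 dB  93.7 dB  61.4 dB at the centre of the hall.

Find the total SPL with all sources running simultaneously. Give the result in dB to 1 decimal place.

Converting to relative power and adding: 10^(63.0/10) + 10^(84.3/10) + 10^(93.7/10) + 10^(61.4/10) = 2.617e+09.
L_total = 10·log₁₀(2.617e+09) = 94.2 dB.

94.2 dB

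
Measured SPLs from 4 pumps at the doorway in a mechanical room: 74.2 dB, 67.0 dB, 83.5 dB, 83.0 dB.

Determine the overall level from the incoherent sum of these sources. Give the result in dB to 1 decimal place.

Σ 10^(Lᵢ/10) = 4.547e+08.
Back to dB: 10·log₁₀ Σ = 86.6 dB.

86.6 dB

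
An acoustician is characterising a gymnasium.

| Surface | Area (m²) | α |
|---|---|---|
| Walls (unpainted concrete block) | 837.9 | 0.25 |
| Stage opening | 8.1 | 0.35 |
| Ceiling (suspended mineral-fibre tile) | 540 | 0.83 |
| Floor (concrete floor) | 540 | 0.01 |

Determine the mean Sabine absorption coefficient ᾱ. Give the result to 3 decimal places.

0.346

Total surface area S = 1926.0 m².
Σ(Sᵢαᵢ) = 837.9×0.25 + 8.1×0.35 + 540×0.83 + 540×0.01 = 665.910.
ᾱ = A/S = 0.346.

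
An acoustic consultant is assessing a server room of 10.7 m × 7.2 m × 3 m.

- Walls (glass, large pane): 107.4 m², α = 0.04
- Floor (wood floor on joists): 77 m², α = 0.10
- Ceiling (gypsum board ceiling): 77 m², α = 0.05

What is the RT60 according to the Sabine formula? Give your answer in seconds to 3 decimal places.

Summing Sᵢαᵢ: 4.296 + 7.700 + 3.850 → A = 15.846 sabins.
Volume V = 10.7 × 7.2 × 3 = 231.12 m³.
RT60 = 0.161 · V / A = 0.161 × 231.12 / 15.846 = 2.348 s.

2.348 sec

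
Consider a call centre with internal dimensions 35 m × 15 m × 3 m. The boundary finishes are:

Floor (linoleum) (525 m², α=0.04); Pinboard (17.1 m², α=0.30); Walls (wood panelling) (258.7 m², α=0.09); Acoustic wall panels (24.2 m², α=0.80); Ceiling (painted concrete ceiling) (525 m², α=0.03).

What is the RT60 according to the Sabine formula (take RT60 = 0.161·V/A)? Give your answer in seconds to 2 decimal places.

Total absorption A = 525×0.04 + 17.1×0.30 + 258.7×0.09 + 24.2×0.80 + 525×0.03
  = 21.000 + 5.130 + 23.283 + 19.360 + 15.750 = 84.523 m² sabins.
Volume V = 35 × 15 × 3 = 1575 m³.
Sabine: RT60 = 0.161 × 1575 / 84.523 = 3.00 s.

3.00 sec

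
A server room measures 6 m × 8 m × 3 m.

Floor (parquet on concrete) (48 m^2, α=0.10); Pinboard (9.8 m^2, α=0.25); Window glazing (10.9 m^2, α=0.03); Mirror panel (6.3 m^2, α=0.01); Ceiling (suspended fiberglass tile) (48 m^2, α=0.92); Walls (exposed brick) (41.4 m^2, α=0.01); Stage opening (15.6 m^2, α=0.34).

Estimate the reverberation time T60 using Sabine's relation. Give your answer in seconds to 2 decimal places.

0.40 seconds

Total absorption A = 48*0.10 + 9.8*0.25 + 10.9*0.03 + 6.3*0.01 + 48*0.92 + 41.4*0.01 + 15.6*0.34
  = 4.800 + 2.450 + 0.327 + 0.063 + 44.160 + 0.414 + 5.304 = 57.518 m^2 sabins.
Room volume: 144 m³.
RT60 = 0.161 · V / A = 0.161 × 144 / 57.518 = 0.40 s.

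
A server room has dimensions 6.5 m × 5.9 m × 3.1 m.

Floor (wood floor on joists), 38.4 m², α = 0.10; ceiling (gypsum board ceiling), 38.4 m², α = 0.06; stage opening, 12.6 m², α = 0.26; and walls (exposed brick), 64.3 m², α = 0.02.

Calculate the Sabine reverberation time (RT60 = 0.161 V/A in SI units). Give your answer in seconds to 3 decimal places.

1.788 s

Summing Sᵢαᵢ: 3.840 + 2.304 + 3.276 + 1.286 → A = 10.706 sabins.
Volume V = 6.5 × 5.9 × 3.1 = 118.885 m³.
Sabine: RT60 = 0.161 × 118.885 / 10.706 = 1.788 s.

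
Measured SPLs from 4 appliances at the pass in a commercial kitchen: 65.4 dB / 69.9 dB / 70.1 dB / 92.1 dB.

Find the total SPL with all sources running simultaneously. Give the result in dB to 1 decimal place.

Converting to relative power and adding: 10^(65.4/10) + 10^(69.9/10) + 10^(70.1/10) + 10^(92.1/10) = 1.645e+09.
Back to dB: 10·log₁₀ Σ = 92.2 dB.

92.2 dB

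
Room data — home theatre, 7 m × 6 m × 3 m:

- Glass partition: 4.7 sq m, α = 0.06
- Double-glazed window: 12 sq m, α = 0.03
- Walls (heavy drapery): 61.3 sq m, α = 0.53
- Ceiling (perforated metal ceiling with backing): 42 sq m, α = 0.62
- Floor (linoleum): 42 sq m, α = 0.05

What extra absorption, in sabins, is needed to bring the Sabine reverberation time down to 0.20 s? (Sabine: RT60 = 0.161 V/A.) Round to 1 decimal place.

40.2 sabins

Equivalent absorption area: A₁ = 4.7*0.06 + 12*0.03 + 61.3*0.53 + 42*0.62 + 42*0.05 = 61.271 sq m.
Target A₂ = 0.161·126/0.20 = 101.430 sabins (V = 126 m³).
Additional absorption ΔA = 101.430 − 61.271 = 40.2 sabins.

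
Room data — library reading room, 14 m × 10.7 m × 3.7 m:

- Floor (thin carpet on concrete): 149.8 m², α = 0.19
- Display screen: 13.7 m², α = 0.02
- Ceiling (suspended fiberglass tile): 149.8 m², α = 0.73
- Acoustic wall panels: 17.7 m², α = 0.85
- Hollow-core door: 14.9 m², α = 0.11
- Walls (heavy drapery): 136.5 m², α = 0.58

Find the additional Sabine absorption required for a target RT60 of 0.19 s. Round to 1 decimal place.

235.7 sabins

Total absorption A₁ = 149.8*0.19 + 13.7*0.02 + 149.8*0.73 + 17.7*0.85 + 14.9*0.11 + 136.5*0.58
  = 28.462 + 0.274 + 109.354 + 15.045 + 1.639 + 79.170 = 233.944 m² sabins.
For T = 0.19 s, need A₂ = 0.161·V/T = 0.161·554.26/0.19 = 469.662 sabins.
Additional absorption ΔA = 469.662 − 233.944 = 235.7 sabins.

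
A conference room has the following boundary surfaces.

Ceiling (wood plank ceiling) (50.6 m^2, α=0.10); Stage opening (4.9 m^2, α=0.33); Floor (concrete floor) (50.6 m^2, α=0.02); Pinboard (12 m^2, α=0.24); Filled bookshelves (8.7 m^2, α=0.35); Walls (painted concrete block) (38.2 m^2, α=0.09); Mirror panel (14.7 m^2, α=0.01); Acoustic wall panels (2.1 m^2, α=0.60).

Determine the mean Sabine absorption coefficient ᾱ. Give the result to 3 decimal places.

S = Σ Sᵢ = 50.6 + 4.9 + 50.6 + 12 + 8.7 + 38.2 + 14.7 + 2.1 = 181.8 m^2.
Σ(Sᵢαᵢ) = 50.6·0.10 + 4.9·0.33 + 50.6·0.02 + 12·0.24 + 8.7·0.35 + 38.2·0.09 + 14.7·0.01 + 2.1·0.60 = 18.459.
ᾱ = A/S = 0.102.

0.102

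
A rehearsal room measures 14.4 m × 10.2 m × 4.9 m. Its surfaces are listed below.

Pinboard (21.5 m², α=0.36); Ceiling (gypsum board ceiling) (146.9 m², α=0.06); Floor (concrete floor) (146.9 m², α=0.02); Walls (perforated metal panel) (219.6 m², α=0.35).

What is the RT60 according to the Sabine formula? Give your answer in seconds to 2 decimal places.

1.20 sec

Equivalent absorption area: A = 21.5*0.36 + 146.9*0.06 + 146.9*0.02 + 219.6*0.35 = 96.352 m².
Volume V = 14.4 × 10.2 × 4.9 = 719.712 m³.
RT60 = 0.161 · V / A = 0.161 × 719.712 / 96.352 = 1.20 s.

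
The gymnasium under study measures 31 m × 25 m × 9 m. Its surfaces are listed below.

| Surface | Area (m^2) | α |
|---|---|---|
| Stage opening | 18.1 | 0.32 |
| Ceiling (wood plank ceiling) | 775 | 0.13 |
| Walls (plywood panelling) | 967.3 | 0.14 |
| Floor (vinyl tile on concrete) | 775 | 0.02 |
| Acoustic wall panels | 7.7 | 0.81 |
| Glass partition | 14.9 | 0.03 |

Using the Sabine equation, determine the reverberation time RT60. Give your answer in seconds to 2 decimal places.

4.25 s

Equivalent absorption area: A = 18.1·0.32 + 775·0.13 + 967.3·0.14 + 775·0.02 + 7.7·0.81 + 14.9·0.03 = 264.148 m^2.
Room volume: 6975 m³.
RT60 = 0.161 · V / A = 0.161 × 6975 / 264.148 = 4.25 s.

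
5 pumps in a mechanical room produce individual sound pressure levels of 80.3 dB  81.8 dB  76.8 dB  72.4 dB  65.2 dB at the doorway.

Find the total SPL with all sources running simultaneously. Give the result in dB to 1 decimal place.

85.1 dB

Sum in the linear (power) domain: Σ 10^(Lᵢ/10) = 10^(80.3/10) + 10^(81.8/10) + 10^(76.8/10) + 10^(72.4/10) + 10^(65.2/10) = 3.271e+08.
L_total = 10·log₁₀(3.271e+08) = 85.1 dB.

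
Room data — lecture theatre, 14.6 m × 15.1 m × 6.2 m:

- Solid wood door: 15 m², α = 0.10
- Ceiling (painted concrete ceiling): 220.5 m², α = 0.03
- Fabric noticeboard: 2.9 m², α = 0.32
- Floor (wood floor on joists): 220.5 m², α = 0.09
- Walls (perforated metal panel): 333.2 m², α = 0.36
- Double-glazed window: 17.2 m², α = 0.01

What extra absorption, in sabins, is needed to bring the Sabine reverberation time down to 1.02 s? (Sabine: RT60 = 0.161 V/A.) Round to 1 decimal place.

66.7 sabins

Equivalent absorption area: A₁ = 15*0.10 + 220.5*0.03 + 2.9*0.32 + 220.5*0.09 + 333.2*0.36 + 17.2*0.01 = 149.012 m².
Target A₂ = 0.161·1366.852/1.02 = 215.748 sabins (V = 1366.852 m³).
ΔA = A₂ − A₁ = 215.748 − 149.012 = 66.7 sabins.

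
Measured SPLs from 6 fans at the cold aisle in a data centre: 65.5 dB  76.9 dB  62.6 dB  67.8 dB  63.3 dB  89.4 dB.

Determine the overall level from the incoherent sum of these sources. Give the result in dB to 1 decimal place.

89.7 dB

Σ 10^(Lᵢ/10) = 9.335e+08.
Combined level = 10 log₁₀(9.335e+08) = 89.7 dB.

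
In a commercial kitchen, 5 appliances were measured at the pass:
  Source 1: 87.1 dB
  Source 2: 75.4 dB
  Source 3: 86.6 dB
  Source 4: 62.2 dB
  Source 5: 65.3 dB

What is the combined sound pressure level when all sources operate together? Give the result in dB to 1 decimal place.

Converting to relative power and adding: 10^(87.1/10) + 10^(75.4/10) + 10^(86.6/10) + 10^(62.2/10) + 10^(65.3/10) = 1.01e+09.
Back to dB: 10·log₁₀ Σ = 90.0 dB.

90.0 dB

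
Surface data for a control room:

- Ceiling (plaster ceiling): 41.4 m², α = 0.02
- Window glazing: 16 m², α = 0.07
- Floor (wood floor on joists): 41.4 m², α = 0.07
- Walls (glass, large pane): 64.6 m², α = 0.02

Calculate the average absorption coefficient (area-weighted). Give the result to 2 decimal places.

S = Σ Sᵢ = 41.4 + 16 + 41.4 + 64.6 = 163.4 m².
A = 41.4·0.02 + 16·0.07 + 41.4·0.07 + 64.6·0.02 = 6.138 sabins.
ᾱ = A/S = 0.04.

0.04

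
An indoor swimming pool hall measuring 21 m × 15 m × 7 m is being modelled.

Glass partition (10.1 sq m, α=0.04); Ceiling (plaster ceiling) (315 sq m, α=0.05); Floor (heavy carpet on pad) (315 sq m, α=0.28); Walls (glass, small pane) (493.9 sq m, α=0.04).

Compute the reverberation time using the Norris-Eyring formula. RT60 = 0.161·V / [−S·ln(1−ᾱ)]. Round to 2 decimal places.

2.70 seconds

Total surface area S = 10.1 + 315 + 315 + 493.9 = 1134.0 sq m.
Absorption A = 10.1×0.04 + 315×0.05 + 315×0.28 + 493.9×0.04 = 124.110 sabins.
ᾱ = 124.110 / 1134.0 = 0.1094.
Eyring denominator: −S ln(1−ᾱ) = 131.385.
V = 21 × 15 × 7 = 2205 m³.
T = 0.161·V/[−S·ln(1−ᾱ)] = 0.161·2205/131.385 = 2.70 s.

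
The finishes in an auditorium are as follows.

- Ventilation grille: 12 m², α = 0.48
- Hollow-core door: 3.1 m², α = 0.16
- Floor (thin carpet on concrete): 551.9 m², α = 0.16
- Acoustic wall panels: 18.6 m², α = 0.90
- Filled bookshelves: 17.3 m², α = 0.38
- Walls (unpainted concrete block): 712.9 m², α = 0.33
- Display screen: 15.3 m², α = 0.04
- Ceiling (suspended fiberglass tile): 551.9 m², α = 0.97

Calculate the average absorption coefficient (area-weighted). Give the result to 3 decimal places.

0.472

Total surface area S = 1883.0 m².
Σ(Sᵢαᵢ) = 12·0.48 + 3.1·0.16 + 551.9·0.16 + 18.6·0.90 + 17.3·0.38 + 712.9·0.33 + 15.3·0.04 + 551.9·0.97 = 889.086.
ᾱ = A/S = 0.472.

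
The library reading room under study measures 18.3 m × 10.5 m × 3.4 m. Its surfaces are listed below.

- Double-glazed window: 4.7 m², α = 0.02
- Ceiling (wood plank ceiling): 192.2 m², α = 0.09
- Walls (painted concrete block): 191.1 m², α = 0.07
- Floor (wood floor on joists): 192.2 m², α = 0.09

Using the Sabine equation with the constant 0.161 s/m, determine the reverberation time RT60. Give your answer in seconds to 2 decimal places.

2.19 s

Equivalent absorption area: A = 4.7*0.02 + 192.2*0.09 + 191.1*0.07 + 192.2*0.09 = 48.067 m².
V = 18.3·10.5·3.4 = 653.31 m³.
Sabine: RT60 = 0.161 × 653.31 / 48.067 = 2.19 s.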